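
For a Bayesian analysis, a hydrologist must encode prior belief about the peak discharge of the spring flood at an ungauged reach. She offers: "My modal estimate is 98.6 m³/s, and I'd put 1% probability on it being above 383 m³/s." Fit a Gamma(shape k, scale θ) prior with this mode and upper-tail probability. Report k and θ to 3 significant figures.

Gamma(k,θ) with k>1 has mode (k−1)θ, so θ = 98.6/(k−1).
Need P(X < 383) = 0.99 with θ tied to k this way. Start at k = 2, θ = 98.6: P(X<383) ≈ 0.900.
Too low — raise k to concentrate. Iterating converges to k ≈ 3.29.
Then θ = 98.6/(3.29−1) ≈ 43.1.

k ≈ 3.29, θ ≈ 43.1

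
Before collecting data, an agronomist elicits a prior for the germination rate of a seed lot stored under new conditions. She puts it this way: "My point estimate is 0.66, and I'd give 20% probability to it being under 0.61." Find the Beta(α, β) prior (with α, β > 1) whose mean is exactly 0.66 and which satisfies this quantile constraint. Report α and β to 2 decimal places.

With mean 0.66 fixed, write α = 0.66s, β = 0.34s where s = α+β.
Need P(θ < 0.61) = 0.2 under Beta(0.66s, 0.34s). Normal approximation: (q−m)/√(m(1−m)/s) ≈ z_{0.2} = -0.842, so s ≈ 0.66·0.34·(-0.842)²/(0.61−0.66)² = 63.6.
At s = 63.6: P(θ<0.61) ≈ 0.198. Adjusting to match 0.2 gives s ≈ 62.34.
So α = 0.66·62.34 ≈ 41.14, β = 0.34·62.34 ≈ 21.19.

α ≈ 41.14, β ≈ 21.19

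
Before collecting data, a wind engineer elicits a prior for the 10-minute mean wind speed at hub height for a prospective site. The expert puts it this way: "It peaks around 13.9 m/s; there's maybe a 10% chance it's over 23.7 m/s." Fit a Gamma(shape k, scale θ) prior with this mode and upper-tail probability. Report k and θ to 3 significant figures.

Gamma(k,θ) with k>1 has mode (k−1)θ, so θ = 13.9/(k−1).
Need P(X < 23.7) = 0.9 with θ tied to k this way. Start at k = 2, θ = 13.9: P(X<23.7) ≈ 0.508.
Too low — raise k to concentrate. Iterating converges to k ≈ 7.65.
Then θ = 13.9/(7.65−1) ≈ 2.09.

k ≈ 7.65, θ ≈ 2.09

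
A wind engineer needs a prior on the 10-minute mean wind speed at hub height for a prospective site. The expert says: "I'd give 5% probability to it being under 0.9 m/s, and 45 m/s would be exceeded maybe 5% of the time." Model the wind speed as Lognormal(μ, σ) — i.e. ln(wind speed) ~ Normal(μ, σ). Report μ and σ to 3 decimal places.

If T ~ Lognormal(μ,σ) then ln T ~ Normal(μ,σ), so the p-quantile of ln T is μ + z_p·σ.
ln(0.9) = -0.1054 and ln(45) = 3.807; z_{0.05} = -1.645, z_{0.95} = 1.645.
σ = (3.807 − -0.1054)/(1.645 − (-1.645)) = 1.189.
μ = -0.1054 − (-1.645)·1.189 = 1.851.

μ ≈ 1.851, σ ≈ 1.189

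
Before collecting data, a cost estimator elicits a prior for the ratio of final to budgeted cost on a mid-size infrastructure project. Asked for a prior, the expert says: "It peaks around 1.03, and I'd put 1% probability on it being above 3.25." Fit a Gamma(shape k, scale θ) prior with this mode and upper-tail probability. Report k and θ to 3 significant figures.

k ≈ 4.37, θ ≈ 0.306

Gamma(k,θ) with k>1 has mode (k−1)θ, so θ = 1.03/(k−1).
Need P(X < 3.25) = 0.99 with θ tied to k this way. Start at k = 2, θ = 1.03: P(X<3.25) ≈ 0.823.
Too low — raise k to concentrate. Iterating converges to k ≈ 4.37.
Then θ = 1.03/(4.37−1) ≈ 0.306.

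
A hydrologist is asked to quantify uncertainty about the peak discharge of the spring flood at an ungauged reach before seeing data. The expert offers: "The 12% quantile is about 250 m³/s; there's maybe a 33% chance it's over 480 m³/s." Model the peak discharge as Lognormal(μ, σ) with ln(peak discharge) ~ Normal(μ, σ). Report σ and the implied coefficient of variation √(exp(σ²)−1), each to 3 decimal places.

σ ≈ 0.404, CV ≈ 0.421

If T ~ Lognormal(μ,σ) then ln T ~ Normal(μ,σ), so the p-quantile of ln T is μ + z_p·σ.
ln(250) = 5.521 and ln(480) = 6.174; z_{0.12} = -1.175, z_{0.67} = 0.4399.
σ = (6.174 − 5.521)/(0.4399 − (-1.175)) = 0.404.
μ = 5.521 − (-1.175)·0.404 = 5.996.
CV = √(exp(σ²)−1) = √(exp(0.1632)−1) = 0.421.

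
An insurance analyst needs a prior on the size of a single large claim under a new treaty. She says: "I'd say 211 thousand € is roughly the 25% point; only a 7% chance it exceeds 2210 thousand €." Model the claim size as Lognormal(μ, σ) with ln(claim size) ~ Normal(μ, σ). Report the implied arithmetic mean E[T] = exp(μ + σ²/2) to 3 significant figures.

E[T] ≈ 801 thousand €

If T ~ Lognormal(μ,σ) then ln T ~ Normal(μ,σ), so the p-quantile of ln T is μ + z_p·σ.
ln(211) = 5.352 and ln(2210) = 7.701; z_{0.25} = -0.6745, z_{0.93} = 1.476.
σ = (7.701 − 5.352)/(1.476 − (-0.6745)) = 1.092.
μ = 5.352 − (-0.6745)·1.092 = 6.089.
E[T] = exp(μ + σ²/2) = exp(6.089 + 0.5966) = 801 thousand €.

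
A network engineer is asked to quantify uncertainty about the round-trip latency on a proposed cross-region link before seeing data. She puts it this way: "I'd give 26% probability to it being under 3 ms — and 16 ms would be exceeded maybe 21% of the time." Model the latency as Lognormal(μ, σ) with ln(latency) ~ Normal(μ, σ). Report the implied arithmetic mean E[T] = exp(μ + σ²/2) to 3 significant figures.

E[T] ≈ 12.3 ms

If T ~ Lognormal(μ,σ) then ln T ~ Normal(μ,σ), so the p-quantile of ln T is μ + z_p·σ.
ln(3) = 1.099 and ln(16) = 2.773; z_{0.26} = -0.6433, z_{0.79} = 0.8064.
σ = (2.773 − 1.099)/(0.8064 − (-0.6433)) = 1.155.
μ = 1.099 − (-0.6433)·1.155 = 1.841.
E[T] = exp(μ + σ²/2) = exp(1.841 + 0.6666) = 12.3 ms.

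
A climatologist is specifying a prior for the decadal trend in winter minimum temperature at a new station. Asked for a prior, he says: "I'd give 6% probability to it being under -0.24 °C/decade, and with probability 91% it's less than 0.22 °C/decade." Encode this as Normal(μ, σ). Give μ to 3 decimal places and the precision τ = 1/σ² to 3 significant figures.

μ = 0.007, τ = 39.6

The p-quantile of Normal(μ,σ) is μ + z_p·σ, with z_{0.06} = -1.555 and z_{0.91} = 1.341.
Eliminate σ: μ = (z₂·x₁ − z₁·x₂)/(z₂ − z₁) = (1.341·-0.24 − (-1.555)·0.22)/2.896 = 0.007.
Then σ = (x₂ − x₁)/(z₂ − z₁) = (0.22 − -0.24)/2.896 = 0.159.
Precision τ = 1/σ² = 1/0.1589² = 39.6.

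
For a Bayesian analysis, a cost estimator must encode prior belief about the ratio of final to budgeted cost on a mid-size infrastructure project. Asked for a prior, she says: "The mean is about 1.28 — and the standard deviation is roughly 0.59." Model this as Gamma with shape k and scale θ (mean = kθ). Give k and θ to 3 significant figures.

For Gamma(k, scale θ): mean = kθ, variance = kθ², so CV = 1/√k.
CV = SD/mean = 0.59/1.28 = 0.4609, hence k = 1/CV² = 4.71.
Then θ = mean/k = 1.28/4.71 = 0.272.

k ≈ 4.71, θ ≈ 0.272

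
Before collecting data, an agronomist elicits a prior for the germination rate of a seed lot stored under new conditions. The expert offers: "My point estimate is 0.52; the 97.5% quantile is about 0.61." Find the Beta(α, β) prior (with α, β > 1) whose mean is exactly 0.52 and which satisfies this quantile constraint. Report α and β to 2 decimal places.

α ≈ 60.36, β ≈ 55.72

With mean 0.52 fixed, write α = 0.52s, β = 0.48s where s = α+β.
Need P(θ < 0.61) = 0.975 under Beta(0.52s, 0.48s). Normal approximation: (q−m)/√(m(1−m)/s) ≈ z_{0.975} = 1.96, so s ≈ 0.52·0.48·(1.96)²/(0.61−0.52)² = 118.4.
At s = 118.4: P(θ<0.61) ≈ 0.976. Adjusting to match 0.975 gives s ≈ 116.08.
So α = 0.52·116.08 ≈ 60.36, β = 0.48·116.08 ≈ 55.72.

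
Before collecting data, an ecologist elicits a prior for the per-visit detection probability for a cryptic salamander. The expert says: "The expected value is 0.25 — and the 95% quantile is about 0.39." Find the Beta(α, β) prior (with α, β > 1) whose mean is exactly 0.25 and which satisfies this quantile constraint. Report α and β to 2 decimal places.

α ≈ 7.20, β ≈ 21.61

With mean 0.25 fixed, write α = 0.25s, β = 0.75s where s = α+β.
Need P(θ < 0.39) = 0.95 under Beta(0.25s, 0.75s). Normal approximation: (q−m)/√(m(1−m)/s) ≈ z_{0.95} = 1.64, so s ≈ 0.25·0.75·(1.64)²/(0.39−0.25)² = 25.9.
At s = 25.9: P(θ<0.39) ≈ 0.941. Adjusting to match 0.95 gives s ≈ 28.82.
So α = 0.25·28.82 ≈ 7.20, β = 0.75·28.82 ≈ 21.61.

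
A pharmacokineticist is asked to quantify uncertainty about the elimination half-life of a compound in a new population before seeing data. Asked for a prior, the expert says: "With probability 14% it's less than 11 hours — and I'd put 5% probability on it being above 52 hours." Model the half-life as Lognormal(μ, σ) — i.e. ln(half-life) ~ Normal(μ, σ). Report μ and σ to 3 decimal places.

μ ≈ 3.014, σ ≈ 0.570

If T ~ Lognormal(μ,σ) then ln T ~ Normal(μ,σ), so the p-quantile of ln T is μ + z_p·σ.
ln(11) = 2.398 and ln(52) = 3.951; z_{0.14} = -1.08, z_{0.95} = 1.645.
σ = (3.951 − 2.398)/(1.645 − (-1.08)) = 0.570.
μ = 2.398 − (-1.08)·0.570 = 3.014.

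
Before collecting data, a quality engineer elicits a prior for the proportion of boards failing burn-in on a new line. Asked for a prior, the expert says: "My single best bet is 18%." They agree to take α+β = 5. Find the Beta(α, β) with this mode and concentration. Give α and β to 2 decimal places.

α = 1.54, β = 3.46

For α,β > 1 the Beta mode is (α−1)/(α+β−2). With α+β = 5, the mode is (α−1)/3.
Set (α−1)/3 = 0.18 → α = 1 + 0.18·3 = 1.54.
β = 5 − α = 3.46.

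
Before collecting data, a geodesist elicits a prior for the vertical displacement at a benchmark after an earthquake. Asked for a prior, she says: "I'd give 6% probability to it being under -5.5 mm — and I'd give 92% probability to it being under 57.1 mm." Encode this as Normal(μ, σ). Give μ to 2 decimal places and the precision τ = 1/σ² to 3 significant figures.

μ = 27.38, τ = 0.00224

For Normal(μ,σ), the p-quantile is μ + z_p·σ. Here z_{0.06} = -1.555, z_{0.92} = 1.405.
So -5.5 = μ − 1.555σ and 57.1 = μ + 1.405σ.
Subtracting: σ = (57.1 − -5.5)/(1.405 − (-1.555)) = 21.15.
Then μ = -5.5 − (-1.555)·21.15 = 27.38.
Precision τ = 1/σ² = 1/21.15² = 0.00224.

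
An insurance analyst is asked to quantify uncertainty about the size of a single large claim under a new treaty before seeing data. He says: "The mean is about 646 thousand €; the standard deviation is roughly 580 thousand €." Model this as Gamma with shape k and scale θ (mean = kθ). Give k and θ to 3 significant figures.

For Gamma(k, scale θ): mean = kθ, variance = kθ², so CV = 1/√k.
CV = SD/mean = 580/646 = 0.8978, hence k = 1/CV² = 1.24.
Then θ = mean/k = 646/1.24 = 521.

k ≈ 1.24, θ ≈ 521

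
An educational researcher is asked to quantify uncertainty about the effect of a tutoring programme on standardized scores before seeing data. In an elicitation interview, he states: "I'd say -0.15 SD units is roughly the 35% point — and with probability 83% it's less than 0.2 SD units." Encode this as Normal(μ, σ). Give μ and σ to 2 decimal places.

μ = -0.05, σ = 0.26

The p-quantile of Normal(μ,σ) is μ + z_p·σ, with z_{0.35} = -0.3853 and z_{0.83} = 0.9542.
Eliminate σ: μ = (z₂·x₁ − z₁·x₂)/(z₂ − z₁) = (0.9542·-0.15 − (-0.3853)·0.2)/1.339 = -0.05.
Then σ = (x₂ − x₁)/(z₂ − z₁) = (0.2 − -0.15)/1.339 = 0.26.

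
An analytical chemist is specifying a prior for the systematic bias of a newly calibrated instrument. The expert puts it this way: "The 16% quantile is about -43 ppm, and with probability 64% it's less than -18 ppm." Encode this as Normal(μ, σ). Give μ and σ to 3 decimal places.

μ = -24.624, σ = 18.479

The p-quantile of Normal(μ,σ) is μ + z_p·σ, with z_{0.16} = -0.9945 and z_{0.64} = 0.3585.
Eliminate σ: μ = (z₂·x₁ − z₁·x₂)/(z₂ − z₁) = (0.3585·-43 − (-0.9945)·-18)/1.353 = -24.624.
Then σ = (x₂ − x₁)/(z₂ − z₁) = (-18 − -43)/1.353 = 18.479.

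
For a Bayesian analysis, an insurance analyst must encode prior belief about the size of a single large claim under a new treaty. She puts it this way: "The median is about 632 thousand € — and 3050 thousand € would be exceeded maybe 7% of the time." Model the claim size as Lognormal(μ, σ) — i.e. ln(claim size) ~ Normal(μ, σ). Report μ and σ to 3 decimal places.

If T ~ Lognormal(μ,σ) then ln T ~ Normal(μ,σ), so the p-quantile of ln T is μ + z_p·σ.
ln(632) = 6.449 and ln(3050) = 8.023; z_{0.5} = 0, z_{0.93} = 1.476.
σ = (8.023 − 6.449)/(1.476 − (0)) = 1.067.
μ = 6.449 − (0)·1.067 = 6.449.

μ ≈ 6.449, σ ≈ 1.067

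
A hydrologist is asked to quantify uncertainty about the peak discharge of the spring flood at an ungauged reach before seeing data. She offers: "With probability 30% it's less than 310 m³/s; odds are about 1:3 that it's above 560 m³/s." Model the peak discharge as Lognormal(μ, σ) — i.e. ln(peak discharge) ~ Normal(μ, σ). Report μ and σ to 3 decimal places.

If T ~ Lognormal(μ,σ) then ln T ~ Normal(μ,σ), so the p-quantile of ln T is μ + z_p·σ.
ln(310) = 5.737 and ln(560) = 6.328; z_{0.3} = -0.5244, z_{0.75} = 0.6745.
σ = (6.328 − 5.737)/(0.6745 − (-0.5244)) = 0.493.
μ = 5.737 − (-0.5244)·0.493 = 5.995.

μ ≈ 5.995, σ ≈ 0.493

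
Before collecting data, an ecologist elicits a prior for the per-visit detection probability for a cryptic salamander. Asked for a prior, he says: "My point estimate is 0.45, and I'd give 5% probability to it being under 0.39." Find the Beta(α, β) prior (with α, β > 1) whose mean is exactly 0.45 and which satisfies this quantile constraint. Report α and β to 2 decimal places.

α ≈ 82.45, β ≈ 100.77

With mean 0.45 fixed, write α = 0.45s, β = 0.55s where s = α+β.
Need P(θ < 0.39) = 0.05 under Beta(0.45s, 0.55s). Normal approximation: (q−m)/√(m(1−m)/s) ≈ z_{0.05} = -1.64, so s ≈ 0.45·0.55·(-1.64)²/(0.39−0.45)² = 186.0.
At s = 186.0: P(θ<0.39) ≈ 0.049. Adjusting to match 0.05 gives s ≈ 183.22.
So α = 0.45·183.22 ≈ 82.45, β = 0.55·183.22 ≈ 100.77.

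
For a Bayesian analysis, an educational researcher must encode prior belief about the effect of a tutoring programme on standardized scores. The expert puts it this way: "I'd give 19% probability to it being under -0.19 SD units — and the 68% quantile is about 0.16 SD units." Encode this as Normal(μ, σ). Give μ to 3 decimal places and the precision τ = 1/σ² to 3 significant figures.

The p-quantile of Normal(μ,σ) is μ + z_p·σ, with z_{0.19} = -0.8779 and z_{0.68} = 0.4677.
Eliminate σ: μ = (z₂·x₁ − z₁·x₂)/(z₂ − z₁) = (0.4677·-0.19 − (-0.8779)·0.16)/1.346 = 0.038.
Then σ = (x₂ − x₁)/(z₂ − z₁) = (0.16 − -0.19)/1.346 = 0.260.
Precision τ = 1/σ² = 1/0.2601² = 14.8.

μ = 0.038, τ = 14.8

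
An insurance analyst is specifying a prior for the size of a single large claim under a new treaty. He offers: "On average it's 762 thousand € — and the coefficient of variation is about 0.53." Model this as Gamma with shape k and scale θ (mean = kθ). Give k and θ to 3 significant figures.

For Gamma(k, scale θ): mean = kθ, variance = kθ², so CV = 1/√k.
CV = 0.53, hence k = 1/CV² = 3.56.
Then θ = mean/k = 762/3.56 = 214.

k ≈ 3.56, θ ≈ 214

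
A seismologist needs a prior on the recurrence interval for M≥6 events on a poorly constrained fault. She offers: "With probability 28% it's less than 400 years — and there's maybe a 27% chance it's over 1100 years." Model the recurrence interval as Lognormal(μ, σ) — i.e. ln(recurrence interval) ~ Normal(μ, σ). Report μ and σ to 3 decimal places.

If T ~ Lognormal(μ,σ) then ln T ~ Normal(μ,σ), so the p-quantile of ln T is μ + z_p·σ.
ln(400) = 5.991 and ln(1100) = 7.003; z_{0.28} = -0.5828, z_{0.73} = 0.6128.
σ = (7.003 − 5.991)/(0.6128 − (-0.5828)) = 0.846.
μ = 5.991 − (-0.5828)·0.846 = 6.485.

μ ≈ 6.485, σ ≈ 0.846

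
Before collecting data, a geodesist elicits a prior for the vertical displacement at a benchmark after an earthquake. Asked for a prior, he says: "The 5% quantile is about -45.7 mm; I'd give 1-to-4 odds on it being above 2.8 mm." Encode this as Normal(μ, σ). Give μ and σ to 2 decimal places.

For Normal(μ,σ), the p-quantile is μ + z_p·σ. Here z_{0.05} = -1.645, z_{0.8} = 0.8416.
So -45.7 = μ − 1.645σ and 2.8 = μ + 0.8416σ.
Subtracting: σ = (2.8 − -45.7)/(0.8416 − (-1.645)) = 19.51.
Then μ = -45.7 − (-1.645)·19.51 = -13.62.

μ = -13.62, σ = 19.51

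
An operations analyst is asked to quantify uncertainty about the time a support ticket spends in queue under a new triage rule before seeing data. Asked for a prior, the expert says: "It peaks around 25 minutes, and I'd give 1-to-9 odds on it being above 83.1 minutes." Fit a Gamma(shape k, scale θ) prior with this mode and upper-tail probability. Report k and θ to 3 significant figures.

Gamma(k,θ) with k>1 has mode (k−1)θ, so θ = 25/(k−1).
Need P(X < 83.1) = 0.9 with θ tied to k this way. Start at k = 2, θ = 25: P(X<83.1) ≈ 0.844.
Too low — raise k to concentrate. Iterating converges to k ≈ 2.3.
Then θ = 25/(2.3−1) ≈ 19.2.

k ≈ 2.3, θ ≈ 19.2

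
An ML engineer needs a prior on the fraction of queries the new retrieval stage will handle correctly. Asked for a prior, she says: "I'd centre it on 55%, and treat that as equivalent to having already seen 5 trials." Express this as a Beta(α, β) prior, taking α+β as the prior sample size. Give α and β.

Under the effective-sample-size interpretation, Beta(α, β) has prior mean α/(α+β) and prior sample size α+β.
So α+β = 5 and α/(α+β) = 0.55, giving α = 0.55·5 = 2.75 and β = 5 − 2.75 = 2.25.

α = 2.75, β = 2.25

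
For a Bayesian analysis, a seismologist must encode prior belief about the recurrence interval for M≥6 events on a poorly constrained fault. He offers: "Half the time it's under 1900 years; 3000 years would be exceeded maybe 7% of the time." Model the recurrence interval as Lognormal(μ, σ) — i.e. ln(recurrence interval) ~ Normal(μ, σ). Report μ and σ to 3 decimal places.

If T ~ Lognormal(μ,σ) then ln T ~ Normal(μ,σ), so the p-quantile of ln T is μ + z_p·σ.
ln(1900) = 7.55 and ln(3000) = 8.006; z_{0.5} = 0, z_{0.93} = 1.476.
σ = (8.006 − 7.55)/(1.476 − (0)) = 0.310.
μ = 7.55 − (0)·0.310 = 7.550.

μ ≈ 7.550, σ ≈ 0.310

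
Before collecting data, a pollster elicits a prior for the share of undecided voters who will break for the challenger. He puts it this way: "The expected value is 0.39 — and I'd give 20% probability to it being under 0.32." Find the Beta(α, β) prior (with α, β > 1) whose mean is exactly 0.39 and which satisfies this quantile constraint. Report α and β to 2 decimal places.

α ≈ 13.67, β ≈ 21.38

With mean 0.39 fixed, write α = 0.39s, β = 0.61s where s = α+β.
Need P(θ < 0.32) = 0.2 under Beta(0.39s, 0.61s). Normal approximation: (q−m)/√(m(1−m)/s) ≈ z_{0.2} = -0.842, so s ≈ 0.39·0.61·(-0.842)²/(0.32−0.39)² = 34.4.
At s = 34.4: P(θ<0.32) ≈ 0.202. Adjusting to match 0.2 gives s ≈ 35.04.
So α = 0.39·35.04 ≈ 13.67, β = 0.61·35.04 ≈ 21.38.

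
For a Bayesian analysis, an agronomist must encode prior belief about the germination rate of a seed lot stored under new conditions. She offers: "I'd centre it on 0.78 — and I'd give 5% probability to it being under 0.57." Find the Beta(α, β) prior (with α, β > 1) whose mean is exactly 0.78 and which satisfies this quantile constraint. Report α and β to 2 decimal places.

α ≈ 9.67, β ≈ 2.73

With mean 0.78 fixed, write α = 0.78s, β = 0.22s where s = α+β.
Need P(θ < 0.57) = 0.05 under Beta(0.78s, 0.22s). Normal approximation: (q−m)/√(m(1−m)/s) ≈ z_{0.05} = -1.64, so s ≈ 0.78·0.22·(-1.64)²/(0.57−0.78)² = 10.5.
At s = 10.5: P(θ<0.57) ≈ 0.063. Adjusting to match 0.05 gives s ≈ 12.40.
So α = 0.78·12.40 ≈ 9.67, β = 0.22·12.40 ≈ 2.73.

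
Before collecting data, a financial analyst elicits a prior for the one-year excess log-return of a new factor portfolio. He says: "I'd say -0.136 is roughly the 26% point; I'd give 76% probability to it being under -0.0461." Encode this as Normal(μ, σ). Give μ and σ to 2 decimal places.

For Normal(μ,σ), the p-quantile is μ + z_p·σ. Here z_{0.26} = -0.6433, z_{0.76} = 0.7063.
So -0.136 = μ − 0.6433σ and -0.0461 = μ + 0.7063σ.
Subtracting: σ = (-0.0461 − -0.136)/(0.7063 − (-0.6433)) = 0.07.
Then μ = -0.136 − (-0.6433)·0.07 = -0.09.

μ = -0.09, σ = 0.07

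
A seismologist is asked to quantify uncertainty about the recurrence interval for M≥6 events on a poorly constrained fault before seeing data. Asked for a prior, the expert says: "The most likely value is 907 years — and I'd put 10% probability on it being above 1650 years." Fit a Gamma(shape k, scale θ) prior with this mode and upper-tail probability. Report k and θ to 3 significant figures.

Gamma(k,θ) with k>1 has mode (k−1)θ, so θ = 907/(k−1).
Need P(X < 1650) = 0.9 with θ tied to k this way. Start at k = 2, θ = 907: P(X<1650) ≈ 0.543.
Too low — raise k to concentrate. Iterating converges to k ≈ 6.32.
Then θ = 907/(6.32−1) ≈ 170.

k ≈ 6.32, θ ≈ 170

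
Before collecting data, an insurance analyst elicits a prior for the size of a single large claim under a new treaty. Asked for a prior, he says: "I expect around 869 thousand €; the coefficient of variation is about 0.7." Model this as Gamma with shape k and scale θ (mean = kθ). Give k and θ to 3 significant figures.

For Gamma(k, scale θ): mean = kθ, variance = kθ², so CV = 1/√k.
CV = 0.7, hence k = 1/CV² = 2.04.
Then θ = mean/k = 869/2.04 = 426.

k ≈ 2.04, θ ≈ 426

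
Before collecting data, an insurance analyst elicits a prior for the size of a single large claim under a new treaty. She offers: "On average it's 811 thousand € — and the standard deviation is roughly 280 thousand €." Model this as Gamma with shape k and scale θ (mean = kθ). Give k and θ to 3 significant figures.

For Gamma(k, scale θ): mean = kθ, variance = kθ², so CV = 1/√k.
CV = SD/mean = 280/811 = 0.3453, hence k = 1/CV² = 8.39.
Then θ = mean/k = 811/8.39 = 96.7.

k ≈ 8.39, θ ≈ 96.7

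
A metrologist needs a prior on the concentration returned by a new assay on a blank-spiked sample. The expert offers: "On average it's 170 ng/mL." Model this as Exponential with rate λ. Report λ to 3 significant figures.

Exponential mean = 1/λ, so λ = 1/170.0 = 0.00588.

λ ≈ 0.00588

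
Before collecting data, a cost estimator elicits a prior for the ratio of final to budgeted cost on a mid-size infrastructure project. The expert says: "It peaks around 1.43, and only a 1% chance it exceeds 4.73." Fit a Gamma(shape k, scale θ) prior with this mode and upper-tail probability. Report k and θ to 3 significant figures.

k ≈ 4.07, θ ≈ 0.466

Gamma(k,θ) with k>1 has mode (k−1)θ, so θ = 1.43/(k−1).
Need P(X < 4.73) = 0.99 with θ tied to k this way. Start at k = 2, θ = 1.43: P(X<4.73) ≈ 0.842.
Too low — raise k to concentrate. Iterating converges to k ≈ 4.07.
Then θ = 1.43/(4.07−1) ≈ 0.466.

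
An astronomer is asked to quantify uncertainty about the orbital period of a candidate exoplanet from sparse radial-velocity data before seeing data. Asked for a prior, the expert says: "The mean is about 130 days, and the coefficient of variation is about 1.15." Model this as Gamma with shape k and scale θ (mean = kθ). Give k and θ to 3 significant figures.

k ≈ 0.756, θ ≈ 172

For Gamma(k, scale θ): mean = kθ, variance = kθ², so CV = 1/√k.
CV = 1.15, hence k = 1/CV² = 0.756.
Then θ = mean/k = 130/0.756 = 172.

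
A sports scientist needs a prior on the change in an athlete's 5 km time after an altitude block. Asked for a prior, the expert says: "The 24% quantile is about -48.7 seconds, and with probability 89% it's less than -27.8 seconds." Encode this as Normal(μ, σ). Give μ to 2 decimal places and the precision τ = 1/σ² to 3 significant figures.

For Normal(μ,σ), the p-quantile is μ + z_p·σ. Here z_{0.24} = -0.7063, z_{0.89} = 1.227.
So -48.7 = μ − 0.7063σ and -27.8 = μ + 1.227σ.
Subtracting: σ = (-27.8 − -48.7)/(1.227 − (-0.7063)) = 10.81.
Then μ = -48.7 − (-0.7063)·10.81 = -41.06.
Precision τ = 1/σ² = 1/10.81² = 0.00855.

μ = -41.06, τ = 0.00855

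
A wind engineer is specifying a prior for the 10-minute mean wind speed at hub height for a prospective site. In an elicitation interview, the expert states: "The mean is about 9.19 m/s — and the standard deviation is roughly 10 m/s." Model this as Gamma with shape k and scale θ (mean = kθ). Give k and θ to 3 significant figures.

k ≈ 0.845, θ ≈ 10.9

For Gamma(k, scale θ): mean = kθ, variance = kθ², so CV = 1/√k.
CV = SD/mean = 10/9.19 = 1.088, hence k = 1/CV² = 0.845.
Then θ = mean/k = 9.19/0.845 = 10.9.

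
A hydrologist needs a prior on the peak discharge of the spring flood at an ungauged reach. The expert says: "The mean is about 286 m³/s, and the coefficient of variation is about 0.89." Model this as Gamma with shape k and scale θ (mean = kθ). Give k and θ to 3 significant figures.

k ≈ 1.26, θ ≈ 227

For Gamma(k, scale θ): mean = kθ, variance = kθ², so CV = 1/√k.
CV = 0.89, hence k = 1/CV² = 1.26.
Then θ = mean/k = 286/1.26 = 227.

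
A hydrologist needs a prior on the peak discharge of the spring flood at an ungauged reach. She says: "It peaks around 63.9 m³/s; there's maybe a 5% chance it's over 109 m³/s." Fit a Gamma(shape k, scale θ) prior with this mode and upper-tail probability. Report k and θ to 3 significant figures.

k ≈ 10.8, θ ≈ 6.53

Gamma(k,θ) with k>1 has mode (k−1)θ, so θ = 63.9/(k−1).
Need P(X < 109) = 0.95 with θ tied to k this way. Start at k = 2, θ = 63.9: P(X<109) ≈ 0.509.
Too low — raise k to concentrate. Iterating converges to k ≈ 10.8.
Then θ = 63.9/(10.8−1) ≈ 6.53.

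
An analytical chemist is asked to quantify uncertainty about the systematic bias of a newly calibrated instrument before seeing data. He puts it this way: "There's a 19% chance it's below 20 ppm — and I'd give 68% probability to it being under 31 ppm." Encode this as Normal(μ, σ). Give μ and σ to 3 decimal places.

The p-quantile of Normal(μ,σ) is μ + z_p·σ, with z_{0.19} = -0.8779 and z_{0.68} = 0.4677.
Eliminate σ: μ = (z₂·x₁ − z₁·x₂)/(z₂ − z₁) = (0.4677·20 − (-0.8779)·31)/1.346 = 27.177.
Then σ = (x₂ − x₁)/(z₂ − z₁) = (31 − 20)/1.346 = 8.175.

μ = 27.177, σ = 8.175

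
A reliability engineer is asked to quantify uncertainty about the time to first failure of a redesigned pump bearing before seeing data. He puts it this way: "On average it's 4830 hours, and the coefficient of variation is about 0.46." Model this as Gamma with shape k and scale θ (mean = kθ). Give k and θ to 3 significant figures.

k ≈ 4.73, θ ≈ 1020

For Gamma(k, scale θ): mean = kθ, variance = kθ², so CV = 1/√k.
CV = 0.46, hence k = 1/CV² = 4.73.
Then θ = mean/k = 4830/4.73 = 1020.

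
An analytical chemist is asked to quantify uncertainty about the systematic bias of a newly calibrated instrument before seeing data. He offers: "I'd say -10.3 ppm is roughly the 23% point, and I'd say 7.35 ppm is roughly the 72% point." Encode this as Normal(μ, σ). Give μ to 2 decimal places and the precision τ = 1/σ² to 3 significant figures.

For Normal(μ,σ), the p-quantile is μ + z_p·σ. Here z_{0.23} = -0.7388, z_{0.72} = 0.5828.
So -10.3 = μ − 0.7388σ and 7.35 = μ + 0.5828σ.
Subtracting: σ = (7.35 − -10.3)/(0.5828 − (-0.7388)) = 13.35.
Then μ = -10.3 − (-0.7388)·13.35 = -0.43.
Precision τ = 1/σ² = 1/13.35² = 0.00561.

μ = -0.43, τ = 0.00561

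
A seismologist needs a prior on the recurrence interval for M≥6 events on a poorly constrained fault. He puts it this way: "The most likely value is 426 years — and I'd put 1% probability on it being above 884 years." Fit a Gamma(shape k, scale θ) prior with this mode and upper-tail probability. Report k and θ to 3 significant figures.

Gamma(k,θ) with k>1 has mode (k−1)θ, so θ = 426/(k−1).
Need P(X < 884) = 0.99 with θ tied to k this way. Start at k = 2, θ = 426: P(X<884) ≈ 0.614.
Too low — raise k to concentrate. Iterating converges to k ≈ 10.2.
Then θ = 426/(10.2−1) ≈ 46.5.

k ≈ 10.2, θ ≈ 46.5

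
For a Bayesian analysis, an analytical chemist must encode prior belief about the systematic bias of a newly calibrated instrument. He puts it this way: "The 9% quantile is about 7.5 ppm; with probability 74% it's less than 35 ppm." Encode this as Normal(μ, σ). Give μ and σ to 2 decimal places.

For Normal(μ,σ), the p-quantile is μ + z_p·σ. Here z_{0.09} = -1.341, z_{0.74} = 0.6433.
So 7.5 = μ − 1.341σ and 35 = μ + 0.6433σ.
Subtracting: σ = (35 − 7.5)/(0.6433 − (-1.341)) = 13.86.
Then μ = 7.5 − (-1.341)·13.86 = 26.08.

μ = 26.08, σ = 13.86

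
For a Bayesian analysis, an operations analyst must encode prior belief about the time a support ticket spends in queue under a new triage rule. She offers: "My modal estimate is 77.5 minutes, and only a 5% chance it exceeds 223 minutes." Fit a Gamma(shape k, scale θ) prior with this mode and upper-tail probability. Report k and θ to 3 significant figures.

Gamma(k,θ) with k>1 has mode (k−1)θ, so θ = 77.5/(k−1).
Need P(X < 223) = 0.95 with θ tied to k this way. Start at k = 2, θ = 77.5: P(X<223) ≈ 0.782.
Too low — raise k to concentrate. Iterating converges to k ≈ 3.39.
Then θ = 77.5/(3.39−1) ≈ 32.5.

k ≈ 3.39, θ ≈ 32.5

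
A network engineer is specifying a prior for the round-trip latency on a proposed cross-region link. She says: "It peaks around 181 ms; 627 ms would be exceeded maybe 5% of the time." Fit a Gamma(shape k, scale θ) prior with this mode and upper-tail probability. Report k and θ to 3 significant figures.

Gamma(k,θ) with k>1 has mode (k−1)θ, so θ = 181/(k−1).
Need P(X < 627) = 0.95 with θ tied to k this way. Start at k = 2, θ = 181: P(X<627) ≈ 0.860.
Too low — raise k to concentrate. Iterating converges to k ≈ 2.68.
Then θ = 181/(2.68−1) ≈ 108.

k ≈ 2.68, θ ≈ 108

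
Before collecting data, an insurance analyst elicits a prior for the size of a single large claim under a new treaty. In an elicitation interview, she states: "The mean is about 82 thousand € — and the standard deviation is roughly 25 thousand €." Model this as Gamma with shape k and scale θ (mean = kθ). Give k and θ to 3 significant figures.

For Gamma(k, scale θ): mean = kθ, variance = kθ², so CV = 1/√k.
CV = SD/mean = 25/82 = 0.3049, hence k = 1/CV² = 10.8.
Then θ = mean/k = 82/10.8 = 7.62.

k ≈ 10.8, θ ≈ 7.62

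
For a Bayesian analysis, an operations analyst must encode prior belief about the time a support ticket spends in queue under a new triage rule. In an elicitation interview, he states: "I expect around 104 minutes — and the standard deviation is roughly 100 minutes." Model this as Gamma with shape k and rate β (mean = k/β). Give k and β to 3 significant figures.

k ≈ 1.08, β ≈ 0.0104

For Gamma(k, rate β): mean = k/β, variance = k/β², so CV = 1/√k.
CV = SD/mean = 100/104 = 0.9615, hence k = 1/CV² = 1.08.
Then β = k/mean = 1.08/104 = 0.0104.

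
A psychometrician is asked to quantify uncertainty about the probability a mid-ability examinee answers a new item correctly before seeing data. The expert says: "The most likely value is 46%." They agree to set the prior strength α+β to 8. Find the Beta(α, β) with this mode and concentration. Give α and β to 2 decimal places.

For α,β > 1 the Beta mode is (α−1)/(α+β−2). With α+β = 8, the mode is (α−1)/6.
Set (α−1)/6 = 0.46 → α = 1 + 0.46·6 = 3.76.
β = 8 − α = 4.24.

α = 3.76, β = 4.24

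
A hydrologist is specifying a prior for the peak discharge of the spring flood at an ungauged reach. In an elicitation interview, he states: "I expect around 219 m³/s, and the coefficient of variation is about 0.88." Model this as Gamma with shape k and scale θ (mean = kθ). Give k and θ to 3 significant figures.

k ≈ 1.29, θ ≈ 170

For Gamma(k, scale θ): mean = kθ, variance = kθ², so CV = 1/√k.
CV = 0.88, hence k = 1/CV² = 1.29.
Then θ = mean/k = 219/1.29 = 170.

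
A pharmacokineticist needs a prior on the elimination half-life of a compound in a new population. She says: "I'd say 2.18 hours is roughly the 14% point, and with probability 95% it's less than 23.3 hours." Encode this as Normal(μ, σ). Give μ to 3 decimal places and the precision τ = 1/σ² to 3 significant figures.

The p-quantile of Normal(μ,σ) is μ + z_p·σ, with z_{0.14} = -1.08 and z_{0.95} = 1.645.
Eliminate σ: μ = (z₂·x₁ − z₁·x₂)/(z₂ − z₁) = (1.645·2.18 − (-1.08)·23.3)/2.725 = 10.552.
Then σ = (x₂ − x₁)/(z₂ − z₁) = (23.3 − 2.18)/2.725 = 7.750.
Precision τ = 1/σ² = 1/7.75² = 0.0166.

μ = 10.552, τ = 0.0166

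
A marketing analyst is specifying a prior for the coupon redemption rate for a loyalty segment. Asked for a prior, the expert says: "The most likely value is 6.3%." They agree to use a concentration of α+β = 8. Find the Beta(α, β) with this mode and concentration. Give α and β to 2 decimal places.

For α,β > 1 the Beta mode is (α−1)/(α+β−2). With α+β = 8, the mode is (α−1)/6.
Set (α−1)/6 = 0.063 → α = 1 + 0.063·6 = 1.38.
β = 8 − α = 6.62.

α = 1.38, β = 6.62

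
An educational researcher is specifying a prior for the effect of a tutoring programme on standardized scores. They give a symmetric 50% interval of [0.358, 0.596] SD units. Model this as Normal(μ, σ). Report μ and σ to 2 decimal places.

μ = 0.48, σ = 0.18

A symmetric 50% interval runs μ ± z·σ with z = 0.6745.
Half-width = 0.119, so σ = 0.119/0.6745 = 0.18.
μ is the interval midpoint, 0.48.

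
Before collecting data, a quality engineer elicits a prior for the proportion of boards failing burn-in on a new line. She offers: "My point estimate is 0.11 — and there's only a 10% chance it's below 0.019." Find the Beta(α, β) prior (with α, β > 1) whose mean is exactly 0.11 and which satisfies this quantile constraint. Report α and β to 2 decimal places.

With mean 0.11 fixed, write α = 0.11s, β = 0.89s where s = α+β.
Need P(θ < 0.019) = 0.1 under Beta(0.11s, 0.89s). Normal approximation: (q−m)/√(m(1−m)/s) ≈ z_{0.1} = -1.28, so s ≈ 0.11·0.89·(-1.28)²/(0.019−0.11)² = 19.4.
At s = 19.4: P(θ<0.019) ≈ 0.035. Adjusting to match 0.1 gives s ≈ 11.61.
So α = 0.11·11.61 ≈ 1.28, β = 0.89·11.61 ≈ 10.34.

α ≈ 1.28, β ≈ 10.34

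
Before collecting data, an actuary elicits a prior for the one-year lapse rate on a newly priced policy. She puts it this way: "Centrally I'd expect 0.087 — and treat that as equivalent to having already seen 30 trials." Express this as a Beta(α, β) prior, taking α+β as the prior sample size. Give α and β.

Under the effective-sample-size interpretation, Beta(α, β) has prior mean α/(α+β) and prior sample size α+β.
So α+β = 30 and α/(α+β) = 0.087, giving α = 0.087·30 = 2.61 and β = 30 − 2.61 = 27.39.

α = 2.61, β = 27.39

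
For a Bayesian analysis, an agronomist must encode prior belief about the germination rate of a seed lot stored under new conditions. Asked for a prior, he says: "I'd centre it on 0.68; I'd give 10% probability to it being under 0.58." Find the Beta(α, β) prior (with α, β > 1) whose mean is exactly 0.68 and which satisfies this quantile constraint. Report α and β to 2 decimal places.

α ≈ 25.04, β ≈ 11.79

With mean 0.68 fixed, write α = 0.68s, β = 0.32s where s = α+β.
Need P(θ < 0.58) = 0.1 under Beta(0.68s, 0.32s). Normal approximation: (q−m)/√(m(1−m)/s) ≈ z_{0.1} = -1.28, so s ≈ 0.68·0.32·(-1.28)²/(0.58−0.68)² = 35.7.
At s = 35.7: P(θ<0.58) ≈ 0.103. Adjusting to match 0.1 gives s ≈ 36.83.
So α = 0.68·36.83 ≈ 25.04, β = 0.32·36.83 ≈ 11.79.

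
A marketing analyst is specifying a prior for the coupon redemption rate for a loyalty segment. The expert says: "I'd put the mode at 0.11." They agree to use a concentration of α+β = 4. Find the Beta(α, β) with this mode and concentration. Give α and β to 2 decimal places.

For α,β > 1 the Beta mode is (α−1)/(α+β−2). With α+β = 4, the mode is (α−1)/2.
Set (α−1)/2 = 0.11 → α = 1 + 0.11·2 = 1.22.
β = 4 − α = 2.78.

α = 1.22, β = 2.78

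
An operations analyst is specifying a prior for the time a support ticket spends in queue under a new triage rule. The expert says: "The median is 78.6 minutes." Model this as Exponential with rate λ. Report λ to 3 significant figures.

λ ≈ 0.00882

Exponential median = ln 2 / λ, so λ = ln 2 / 78.6 = 0.00882.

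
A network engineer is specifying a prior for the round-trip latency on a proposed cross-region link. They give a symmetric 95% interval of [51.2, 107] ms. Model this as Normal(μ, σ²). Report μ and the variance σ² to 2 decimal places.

A symmetric 95% interval runs μ ± z·σ with z = 1.96.
Half-width = 27.9, so σ = 27.9/1.96 = 14.235 and σ² = 202.63.
μ is the interval midpoint, 79.10.

μ = 79.10, σ² = 202.63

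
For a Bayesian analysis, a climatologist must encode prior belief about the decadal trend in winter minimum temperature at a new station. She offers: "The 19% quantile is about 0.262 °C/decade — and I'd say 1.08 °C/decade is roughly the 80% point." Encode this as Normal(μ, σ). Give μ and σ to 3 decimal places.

For Normal(μ,σ), the p-quantile is μ + z_p·σ. Here z_{0.19} = -0.8779, z_{0.8} = 0.8416.
So 0.262 = μ − 0.8779σ and 1.08 = μ + 0.8416σ.
Subtracting: σ = (1.08 − 0.262)/(0.8416 − (-0.8779)) = 0.476.
Then μ = 0.262 − (-0.8779)·0.476 = 0.680.

μ = 0.680, σ = 0.476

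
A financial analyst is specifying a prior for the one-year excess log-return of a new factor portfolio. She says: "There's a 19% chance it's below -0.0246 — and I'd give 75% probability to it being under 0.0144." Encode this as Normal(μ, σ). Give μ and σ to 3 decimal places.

μ = -0.003, σ = 0.025

The p-quantile of Normal(μ,σ) is μ + z_p·σ, with z_{0.19} = -0.8779 and z_{0.75} = 0.6745.
Eliminate σ: μ = (z₂·x₁ − z₁·x₂)/(z₂ − z₁) = (0.6745·-0.0246 − (-0.8779)·0.0144)/1.552 = -0.003.
Then σ = (x₂ − x₁)/(z₂ − z₁) = (0.0144 − -0.0246)/1.552 = 0.025.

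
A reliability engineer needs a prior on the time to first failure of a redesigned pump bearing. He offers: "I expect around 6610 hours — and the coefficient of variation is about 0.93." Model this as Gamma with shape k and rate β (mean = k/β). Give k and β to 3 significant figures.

For Gamma(k, rate β): mean = k/β, variance = k/β², so CV = 1/√k.
CV = 0.93, hence k = 1/CV² = 1.16.
Then β = k/mean = 1.16/6610 = 0.000175.

k ≈ 1.16, β ≈ 0.000175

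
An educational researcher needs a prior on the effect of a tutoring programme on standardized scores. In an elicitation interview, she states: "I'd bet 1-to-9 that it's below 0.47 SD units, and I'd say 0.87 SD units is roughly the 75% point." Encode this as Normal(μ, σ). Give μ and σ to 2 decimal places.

μ = 0.73, σ = 0.20

The p-quantile of Normal(μ,σ) is μ + z_p·σ, with z_{0.1} = -1.282 and z_{0.75} = 0.6745.
Eliminate σ: μ = (z₂·x₁ − z₁·x₂)/(z₂ − z₁) = (0.6745·0.47 − (-1.282)·0.87)/1.956 = 0.73.
Then σ = (x₂ − x₁)/(z₂ − z₁) = (0.87 − 0.47)/1.956 = 0.20.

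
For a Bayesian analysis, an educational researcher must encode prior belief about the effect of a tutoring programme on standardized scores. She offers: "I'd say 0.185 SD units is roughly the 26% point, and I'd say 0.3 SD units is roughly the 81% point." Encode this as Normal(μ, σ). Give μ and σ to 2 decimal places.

For Normal(μ,σ), the p-quantile is μ + z_p·σ. Here z_{0.26} = -0.6433, z_{0.81} = 0.8779.
So 0.185 = μ − 0.6433σ and 0.3 = μ + 0.8779σ.
Subtracting: σ = (0.3 − 0.185)/(0.8779 − (-0.6433)) = 0.08.
Then μ = 0.185 − (-0.6433)·0.08 = 0.23.

μ = 0.23, σ = 0.08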